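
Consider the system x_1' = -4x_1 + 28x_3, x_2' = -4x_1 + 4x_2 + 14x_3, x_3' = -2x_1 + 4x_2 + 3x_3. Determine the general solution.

Coefficient matrix A = [[-4, 0, 28], [-4, 4, 14], [-2, 4, 3]].
det(A - λI) = 0 gives eigenvalues λ = 4, -4, 3.
For λ=4: eigenvector (-7,-4,-2).
For λ=-4: eigenvector (2,1,0).
For λ=3: eigenvector (4,2,1).
General solution: C_1e^(4t)(-7,-4,-2) + C_2e^(-4t)(2,1,0) + C_3e^(3t)(4,2,1).

x_1(t) = -7C_1e^(4t) + 2C_2e^(-4t) + 4C_3e^(3t), x_2(t) = -4C_1e^(4t) + C_2e^(-4t) + 2C_3e^(3t), x_3(t) = -2C_1e^(4t) + C_3e^(3t)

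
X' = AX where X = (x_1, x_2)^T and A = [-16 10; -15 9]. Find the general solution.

Coefficient matrix A = [[-16, 10], [-15, 9]].
Characteristic polynomial det(A - λI) = λ^2 + 7λ + 6 = 0.
Eigenvalues λ = -1, -6.
For λ=-1: (A-λI) row 1 is [-15, 10], so an eigenvector is (2, 3).
For λ=-6: (A-λI) row 1 is [-10, 10], so an eigenvector is (1, 1).
General solution: K_1e^(-t)(2,3) + K_2e^(-6t)(1,1).

x_1(t) = 2K_1e^(-t) + K_2e^(-6t), x_2(t) = 3K_1e^(-t) + K_2e^(-6t)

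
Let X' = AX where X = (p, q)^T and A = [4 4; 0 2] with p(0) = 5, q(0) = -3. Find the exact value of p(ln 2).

8

A = [[4,4],[0,2]]; eigenvalues λ = 4, 2.
Eigenvectors: (1,0) for λ=4, (2,-1) for λ=2.
From the initial condition, c_1 = -1, c_2 = 3.
p(ln 2) = (-1)(2^4)(1) + (3)(2^2)(2) = 8.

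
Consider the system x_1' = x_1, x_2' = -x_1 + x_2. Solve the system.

Coefficient matrix A = [[1, 0], [-1, 1]].
Characteristic polynomial det(A - λI) = λ^2 - 2λ + 1 = 0.
Single eigenvalue λ = 1 with algebraic multiplicity 2.
Eigenvector v = (0,-1); generalized eigenvector w with (A-λI)w=v is (1,1).
General solution: e^(t)[C_1·v + C_2·(t·v + w)].

x_1(t) = C_2e^(t), x_2(t) = -C_1e^(t) - C_2te^(t) + C_2e^(t)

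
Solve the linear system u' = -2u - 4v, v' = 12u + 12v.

u(t) = K_1e^(6t) + 2K_2e^(4t), v(t) = -2K_1e^(6t) - 3K_2e^(4t)

Coefficient matrix A = [[-2, -4], [12, 12]].
Characteristic polynomial det(A - λI) = λ^2 - 10λ + 24 = 0.
Eigenvalues λ = 6, 4.
For λ=6: (A-λI) row 1 is [-8, -4], so an eigenvector is (1, -2).
For λ=4: (A-λI) row 1 is [-6, -4], so an eigenvector is (2, -3).
General solution: K_1e^(6t)(1,-2) + K_2e^(4t)(2,-3).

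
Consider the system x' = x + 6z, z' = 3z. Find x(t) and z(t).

x(t) = 3K_1e^(3t) + K_2e^(t), z(t) = K_1e^(3t)

Coefficient matrix A = [[1, 6], [0, 3]].
Characteristic polynomial det(A - λI) = λ^2 - 4λ + 3 = 0.
Eigenvalues λ = 3, 1.
For λ=3: (A-λI) row 1 is [-2, 6], so an eigenvector is (3, 1).
For λ=1: (A-λI) row 1 is [0, 6], so an eigenvector is (1, 0).
General solution: K_1e^(3t)(3,1) + K_2e^(t)(1,0).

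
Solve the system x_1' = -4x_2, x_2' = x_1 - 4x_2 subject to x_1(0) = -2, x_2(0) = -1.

x_1(t) = -2e^(-2t), x_2(t) = -e^(-2t)

Coefficient matrix A = [[0, -4], [1, -4]].
Characteristic polynomial det(A - λI) = λ^2 + 4λ + 4 = 0.
Single eigenvalue λ = -2 with algebraic multiplicity 2.
Eigenvector v = (-2,-1); generalized eigenvector w with (A-λI)w=v is (1,1).
General solution: e^(-2t)[c_1·v + c_2·(t·v + w)].
Applying x_1(0)=-2, x_2(0)=-1 gives c_1=1, c_2=0.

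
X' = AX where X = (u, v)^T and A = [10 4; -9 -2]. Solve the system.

u(t) = -2K_1e^(4t) - 2K_2te^(4t) - K_2e^(4t), v(t) = 3K_1e^(4t) + 3K_2te^(4t) + K_2e^(4t)

Coefficient matrix A = [[10, 4], [-9, -2]].
Characteristic polynomial det(A - λI) = λ^2 - 8λ + 16 = 0.
Single eigenvalue λ = 4 with algebraic multiplicity 2.
Eigenvector v = (-2,3); generalized eigenvector w with (A-λI)w=v is (-1,1).
General solution: e^(4t)[K_1·v + K_2·(t·v + w)].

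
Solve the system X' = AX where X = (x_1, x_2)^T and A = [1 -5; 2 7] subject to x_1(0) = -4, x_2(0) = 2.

x_1(t) = 2e^(4t)sin(t) - 4e^(4t)cos(t), x_2(t) = -2e^(4t)sin(t) + 2e^(4t)cos(t)

Coefficient matrix A = [[1, -5], [2, 7]].
Characteristic polynomial det(A - λI) = λ^2 - 8λ + 17 = 0.
Eigenvalues λ = 4 ± i (complex conjugate pair).
For λ=4+i: an eigenvector is (-1,1) - i(-2,1) = (-1 + 2i, 1 - i).
A real fundamental pair from Re and Im of e^((4+i)t)v: X_1 = e^(4t)(cos(t)·(-1,1) + sin(t)·(-2,1)), X_2 = e^(4t)(sin(t)·(-1,1) - cos(t)·(-2,1)).
General solution: K_1X_1 + K_2X_2.
Applying x_1(0)=-4, x_2(0)=2 gives K_1=0, K_2=-2.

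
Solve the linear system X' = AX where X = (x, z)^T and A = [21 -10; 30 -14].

x(t) = K_1e^(t) - 2K_2e^(6t), z(t) = 2K_1e^(t) - 3K_2e^(6t)

Coefficient matrix A = [[21, -10], [30, -14]].
Characteristic polynomial det(A - λI) = λ^2 - 7λ + 6 = 0.
Eigenvalues λ = 1, 6.
For λ=1: (A-λI) row 1 is [20, -10], so an eigenvector is (1, 2).
For λ=6: (A-λI) row 1 is [15, -10], so an eigenvector is (-2, -3).
General solution: K_1e^(t)(1,2) + K_2e^(6t)(-2,-3).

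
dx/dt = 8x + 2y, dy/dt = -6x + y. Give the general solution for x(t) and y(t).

x(t) = -2K_1e^(5t) + K_2e^(4t), y(t) = 3K_1e^(5t) - 2K_2e^(4t)

Coefficient matrix A = [[8, 2], [-6, 1]].
Characteristic polynomial det(A - λI) = λ^2 - 9λ + 20 = 0.
Eigenvalues λ = 5, 4.
For λ=5: (A-λI) row 1 is [3, 2], so an eigenvector is (-2, 3).
For λ=4: (A-λI) row 1 is [4, 2], so an eigenvector is (1, -2).
General solution: K_1e^(5t)(-2,3) + K_2e^(4t)(1,-2).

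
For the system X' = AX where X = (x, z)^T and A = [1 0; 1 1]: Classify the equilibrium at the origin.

A = [[1,0],[1,1]]; det(A-λI) = λ^2 - 2λ + 1.
repeated λ = 1 with a single eigenvector.

unstable improper node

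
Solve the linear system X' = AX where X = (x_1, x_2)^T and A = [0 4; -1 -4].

x_1(t) = 2c_1e^(-2t) + 2c_2te^(-2t) + c_2e^(-2t), x_2(t) = -c_1e^(-2t) - c_2te^(-2t)

Coefficient matrix A = [[0, 4], [-1, -4]].
Characteristic polynomial det(A - λI) = λ^2 + 4λ + 4 = 0.
Single eigenvalue λ = -2 with algebraic multiplicity 2.
Eigenvector v = (2,-1); generalized eigenvector w with (A-λI)w=v is (1,0).
General solution: e^(-2t)[c_1·v + c_2·(t·v + w)].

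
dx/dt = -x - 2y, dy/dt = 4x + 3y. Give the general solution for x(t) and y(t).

x(t) = C_1e^(t)sin(2t) - C_2e^(t)cos(2t), y(t) = -C_1e^(t)sin(2t) - C_1e^(t)cos(2t) - C_2e^(t)sin(2t) + C_2e^(t)cos(2t)

Coefficient matrix A = [[-1, -2], [4, 3]].
Characteristic polynomial det(A - λI) = λ^2 - 2λ + 5 = 0.
Eigenvalues λ = 1 ± 2i (complex conjugate pair).
For λ=1+2i: an eigenvector is (0,-1) - i(1,-1) = (0 - i, -1 + i).
A real fundamental pair from Re and Im of e^((1+2i)t)v: X_1 = e^(t)(cos(2t)·(0,-1) + sin(2t)·(1,-1)), X_2 = e^(t)(sin(2t)·(0,-1) - cos(2t)·(1,-1)).
General solution: C_1X_1 + C_2X_2.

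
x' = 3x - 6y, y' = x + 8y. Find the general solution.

x(t) = 3c_1e^(5t) - 2c_2e^(6t), y(t) = -c_1e^(5t) + c_2e^(6t)

Coefficient matrix A = [[3, -6], [1, 8]].
Characteristic polynomial det(A - λI) = λ^2 - 11λ + 30 = 0.
Eigenvalues λ = 5, 6.
For λ=5: (A-λI) row 1 is [-2, -6], so an eigenvector is (3, -1).
For λ=6: (A-λI) row 1 is [-3, -6], so an eigenvector is (-2, 1).
General solution: c_1e^(5t)(3,-1) + c_2e^(6t)(-2,1).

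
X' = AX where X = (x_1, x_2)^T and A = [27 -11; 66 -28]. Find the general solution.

x_1(t) = c_1e^(-6t) - c_2e^(5t), x_2(t) = 3c_1e^(-6t) - 2c_2e^(5t)

Coefficient matrix A = [[27, -11], [66, -28]].
Characteristic polynomial det(A - λI) = λ^2 + λ - 30 = 0.
Eigenvalues λ = -6, 5.
For λ=-6: (A-λI) row 1 is [33, -11], so an eigenvector is (1, 3).
For λ=5: (A-λI) row 1 is [22, -11], so an eigenvector is (-1, -2).
General solution: c_1e^(-6t)(1,3) + c_2e^(5t)(-1,-2).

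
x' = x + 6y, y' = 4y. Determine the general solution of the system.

x(t) = -2c_1e^(4t) - c_2e^(t), y(t) = -c_1e^(4t)

Coefficient matrix A = [[1, 6], [0, 4]].
Characteristic polynomial det(A - λI) = λ^2 - 5λ + 4 = 0.
Eigenvalues λ = 4, 1.
For λ=4: (A-λI) row 1 is [-3, 6], so an eigenvector is (-2, -1).
For λ=1: (A-λI) row 1 is [0, 6], so an eigenvector is (-1, 0).
General solution: c_1e^(4t)(-2,-1) + c_2e^(t)(-1,0).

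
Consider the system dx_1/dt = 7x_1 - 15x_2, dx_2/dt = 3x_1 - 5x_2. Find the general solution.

Coefficient matrix A = [[7, -15], [3, -5]].
Characteristic polynomial det(A - λI) = λ^2 - 2λ + 10 = 0.
Eigenvalues λ = 1 ± 3i (complex conjugate pair).
For λ=1+3i: an eigenvector is (-1,0) - i(-2,-1) = (-1 + 2i, 0 + i).
A real fundamental pair from Re and Im of e^((1+3i)t)v: X_1 = e^(t)(cos(3t)·(-1,0) + sin(3t)·(-2,-1)), X_2 = e^(t)(sin(3t)·(-1,0) - cos(3t)·(-2,-1)).
General solution: c_1X_1 + c_2X_2.

x_1(t) = -2c_1e^(t)sin(3t) - c_1e^(t)cos(3t) - c_2e^(t)sin(3t) + 2c_2e^(t)cos(3t), x_2(t) = -c_1e^(t)sin(3t) + c_2e^(t)cos(3t)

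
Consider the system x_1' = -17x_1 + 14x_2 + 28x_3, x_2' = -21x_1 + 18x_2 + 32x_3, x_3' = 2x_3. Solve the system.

x_1(t) = C_1e^(-3t) + 2C_2e^(4t), x_2(t) = C_1e^(-3t) + 3C_2e^(4t) - 2C_3e^(2t), x_3(t) = C_3e^(2t)

Coefficient matrix A = [[-17, 14, 28], [-21, 18, 32], [0, 0, 2]].
det(A - λI) = 0 gives eigenvalues λ = -3, 4, 2.
For λ=-3: eigenvector (1,1,0).
For λ=4: eigenvector (2,3,0).
For λ=2: eigenvector (0,-2,1).
General solution: C_1e^(-3t)(1,1,0) + C_2e^(4t)(2,3,0) + C_3e^(2t)(0,-2,1).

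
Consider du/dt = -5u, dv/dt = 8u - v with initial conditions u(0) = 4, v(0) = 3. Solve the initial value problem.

Coefficient matrix A = [[-5, 0], [8, -1]].
Characteristic polynomial det(A - λI) = λ^2 + 6λ + 5 = 0.
Eigenvalues λ = -5, -1.
For λ=-5: (A-λI) row 2 is [8, 4], so an eigenvector is (-1, 2).
For λ=-1: (A-λI) row 1 is [-4, 0], so an eigenvector is (0, 1).
General solution: C_1e^(-5t)(-1,2) + C_2e^(-t)(0,1).
Applying u(0)=4, v(0)=3 gives C_1=-4, C_2=11.

u(t) = 4e^(-5t), v(t) = 11e^(-t) - 8e^(-5t)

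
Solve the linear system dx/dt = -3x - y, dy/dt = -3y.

Coefficient matrix A = [[-3, -1], [0, -3]].
Characteristic polynomial det(A - λI) = λ^2 + 6λ + 9 = 0.
Single eigenvalue λ = -3 with algebraic multiplicity 2.
Eigenvector v = (-1,0); generalized eigenvector w with (A-λI)w=v is (-2,1).
General solution: e^(-3t)[C_1·v + C_2·(t·v + w)].

x(t) = -C_1e^(-3t) - C_2te^(-3t) - 2C_2e^(-3t), y(t) = C_2e^(-3t)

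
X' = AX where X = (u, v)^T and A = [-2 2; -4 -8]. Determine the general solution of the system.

Coefficient matrix A = [[-2, 2], [-4, -8]].
Characteristic polynomial det(A - λI) = λ^2 + 10λ + 24 = 0.
Eigenvalues λ = -6, -4.
For λ=-6: (A-λI) row 1 is [4, 2], so an eigenvector is (1, -2).
For λ=-4: (A-λI) row 1 is [2, 2], so an eigenvector is (1, -1).
General solution: c_1e^(-6t)(1,-2) + c_2e^(-4t)(1,-1).

u(t) = c_1e^(-6t) + c_2e^(-4t), v(t) = -2c_1e^(-6t) - c_2e^(-4t)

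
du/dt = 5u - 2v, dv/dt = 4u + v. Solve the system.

u(t) = C_1e^(3t)sin(2t) - C_2e^(3t)cos(2t), v(t) = C_1e^(3t)sin(2t) - C_1e^(3t)cos(2t) - C_2e^(3t)sin(2t) - C_2e^(3t)cos(2t)

Coefficient matrix A = [[5, -2], [4, 1]].
Characteristic polynomial det(A - λI) = λ^2 - 6λ + 13 = 0.
Eigenvalues λ = 3 ± 2i (complex conjugate pair).
For λ=3+2i: an eigenvector is (0,-1) - i(1,1) = (0 - i, -1 - i).
A real fundamental pair from Re and Im of e^((3+2i)t)v: X_1 = e^(3t)(cos(2t)·(0,-1) + sin(2t)·(1,1)), X_2 = e^(3t)(sin(2t)·(0,-1) - cos(2t)·(1,1)).
General solution: C_1X_1 + C_2X_2.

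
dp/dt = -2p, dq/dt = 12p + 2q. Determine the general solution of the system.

Coefficient matrix A = [[-2, 0], [12, 2]].
Characteristic polynomial det(A - λI) = λ^2 - 4 = 0.
Eigenvalues λ = 2, -2.
For λ=2: (A-λI) row 1 is [-4, 0], so an eigenvector is (0, -1).
For λ=-2: (A-λI) row 2 is [12, 4], so an eigenvector is (-1, 3).
General solution: K_1e^(2t)(0,-1) + K_2e^(-2t)(-1,3).

p(t) = -K_2e^(-2t), q(t) = -K_1e^(2t) + 3K_2e^(-2t)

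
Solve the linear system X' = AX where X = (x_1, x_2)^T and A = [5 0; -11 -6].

Coefficient matrix A = [[5, 0], [-11, -6]].
Characteristic polynomial det(A - λI) = λ^2 + λ - 30 = 0.
Eigenvalues λ = -6, 5.
For λ=-6: (A-λI) row 1 is [11, 0], so an eigenvector is (0, -1).
For λ=5: (A-λI) row 2 is [-11, -11], so an eigenvector is (1, -1).
General solution: K_1e^(-6t)(0,-1) + K_2e^(5t)(1,-1).

x_1(t) = K_2e^(5t), x_2(t) = -K_1e^(-6t) - K_2e^(5t)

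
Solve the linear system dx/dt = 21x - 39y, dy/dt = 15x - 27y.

Coefficient matrix A = [[21, -39], [15, -27]].
Characteristic polynomial det(A - λI) = λ^2 + 6λ + 18 = 0.
Eigenvalues λ = -3 ± 3i (complex conjugate pair).
For λ=-3+3i: an eigenvector is (2,1) - i(3,2) = (2 - 3i, 1 - 2i).
A real fundamental pair from Re and Im of e^((-3+3i)t)v: X_1 = e^(-3t)(cos(3t)·(2,1) + sin(3t)·(3,2)), X_2 = e^(-3t)(sin(3t)·(2,1) - cos(3t)·(3,2)).
General solution: C_1X_1 + C_2X_2.

x(t) = 3C_1e^(-3t)sin(3t) + 2C_1e^(-3t)cos(3t) + 2C_2e^(-3t)sin(3t) - 3C_2e^(-3t)cos(3t), y(t) = 2C_1e^(-3t)sin(3t) + C_1e^(-3t)cos(3t) + C_2e^(-3t)sin(3t) - 2C_2e^(-3t)cos(3t)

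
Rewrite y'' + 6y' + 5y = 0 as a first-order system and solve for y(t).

y(t) = c_1e^(-t) + c_2e^(-5t)

Let x_1 = y, x_2 = y'. Then x_1' = x_2 and x_2' = -5x_1 - 6x_2.
A = [[0,1],[-5,-6]]; det(A-λI) = λ^2 + 6λ + 5.
Eigenvalues λ = -1, -5 with eigenvectors (1,-1), (1,-5).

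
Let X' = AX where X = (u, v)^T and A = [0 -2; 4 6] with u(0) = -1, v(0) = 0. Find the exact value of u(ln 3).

A = [[0,-2],[4,6]]; eigenvalues λ = 4, 2.
Eigenvectors: (1,-2) for λ=4, (-1,1) for λ=2.
From the initial condition, c_1 = 1, c_2 = 2.
u(ln 3) = (1)(3^4)(1) + (2)(3^2)(-1) = 63.

63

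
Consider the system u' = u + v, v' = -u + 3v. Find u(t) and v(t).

Coefficient matrix A = [[1, 1], [-1, 3]].
Characteristic polynomial det(A - λI) = λ^2 - 4λ + 4 = 0.
Single eigenvalue λ = 2 with algebraic multiplicity 2.
Eigenvector v = (1,1); generalized eigenvector w with (A-λI)w=v is (-1,0).
General solution: e^(2t)[c_1·v + c_2·(t·v + w)].

u(t) = c_1e^(2t) + c_2te^(2t) - c_2e^(2t), v(t) = c_1e^(2t) + c_2te^(2t)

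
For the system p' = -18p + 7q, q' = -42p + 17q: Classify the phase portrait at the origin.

saddle

A = [[-18,7],[-42,17]]; det(A-λI) = λ^2 + λ - 12.
λ = 3, -4: opposite signs.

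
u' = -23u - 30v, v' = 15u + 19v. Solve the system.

u(t) = 3C_1e^(-2t)sin(3t) + C_1e^(-2t)cos(3t) + C_2e^(-2t)sin(3t) - 3C_2e^(-2t)cos(3t), v(t) = -2C_1e^(-2t)sin(3t) - C_1e^(-2t)cos(3t) - C_2e^(-2t)sin(3t) + 2C_2e^(-2t)cos(3t)

Coefficient matrix A = [[-23, -30], [15, 19]].
Characteristic polynomial det(A - λI) = λ^2 + 4λ + 13 = 0.
Eigenvalues λ = -2 ± 3i (complex conjugate pair).
For λ=-2+3i: an eigenvector is (1,-1) - i(3,-2) = (1 - 3i, -1 + 2i).
A real fundamental pair from Re and Im of e^((-2+3i)t)v: X_1 = e^(-2t)(cos(3t)·(1,-1) + sin(3t)·(3,-2)), X_2 = e^(-2t)(sin(3t)·(1,-1) - cos(3t)·(3,-2)).
General solution: C_1X_1 + C_2X_2.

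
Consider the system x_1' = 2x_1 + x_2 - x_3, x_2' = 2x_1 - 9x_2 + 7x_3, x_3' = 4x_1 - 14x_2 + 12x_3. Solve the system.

x_1(t) = C_1e^(4t) + C_3e^(3t), x_2(t) = -2C_1e^(4t) + C_2e^(-2t) - C_3e^(3t), x_3(t) = -4C_1e^(4t) + C_2e^(-2t) - 2C_3e^(3t)

Coefficient matrix A = [[2, 1, -1], [2, -9, 7], [4, -14, 12]].
det(A - λI) = 0 gives eigenvalues λ = 4, -2, 3.
For λ=4: eigenvector (1,-2,-4).
For λ=-2: eigenvector (0,1,1).
For λ=3: eigenvector (1,-1,-2).
General solution: C_1e^(4t)(1,-2,-4) + C_2e^(-2t)(0,1,1) + C_3e^(3t)(1,-1,-2).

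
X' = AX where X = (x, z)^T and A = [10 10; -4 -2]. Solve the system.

Coefficient matrix A = [[10, 10], [-4, -2]].
Characteristic polynomial det(A - λI) = λ^2 - 8λ + 20 = 0.
Eigenvalues λ = 4 ± 2i (complex conjugate pair).
For λ=4+2i: an eigenvector is (-2,1) - i(-1,1) = (-2 + i, 1 - i).
A real fundamental pair from Re and Im of e^((4+2i)t)v: X_1 = e^(4t)(cos(2t)·(-2,1) + sin(2t)·(-1,1)), X_2 = e^(4t)(sin(2t)·(-2,1) - cos(2t)·(-1,1)).
General solution: K_1X_1 + K_2X_2.

x(t) = -K_1e^(4t)sin(2t) - 2K_1e^(4t)cos(2t) - 2K_2e^(4t)sin(2t) + K_2e^(4t)cos(2t), z(t) = K_1e^(4t)sin(2t) + K_1e^(4t)cos(2t) + K_2e^(4t)sin(2t) - K_2e^(4t)cos(2t)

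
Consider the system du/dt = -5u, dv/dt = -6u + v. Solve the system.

u(t) = -K_1e^(-5t), v(t) = -K_1e^(-5t) + K_2e^(t)

Coefficient matrix A = [[-5, 0], [-6, 1]].
Characteristic polynomial det(A - λI) = λ^2 + 4λ - 5 = 0.
Eigenvalues λ = -5, 1.
For λ=-5: (A-λI) row 2 is [-6, 6], so an eigenvector is (-1, -1).
For λ=1: (A-λI) row 1 is [-6, 0], so an eigenvector is (0, 1).
General solution: K_1e^(-5t)(-1,-1) + K_2e^(t)(0,1).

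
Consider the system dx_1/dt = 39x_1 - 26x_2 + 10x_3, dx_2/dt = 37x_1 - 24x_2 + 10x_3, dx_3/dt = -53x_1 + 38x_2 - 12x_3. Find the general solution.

x_1(t) = K_1e^(3t) - 2K_2e^(-2t) - 4K_3e^(2t), x_2(t) = K_1e^(3t) - 2K_2e^(-2t) - 3K_3e^(2t), x_3(t) = -K_1e^(3t) + 3K_2e^(-2t) + 7K_3e^(2t)

Coefficient matrix A = [[39, -26, 10], [37, -24, 10], [-53, 38, -12]].
det(A - λI) = 0 gives eigenvalues λ = 3, -2, 2.
For λ=3: eigenvector (1,1,-1).
For λ=-2: eigenvector (-2,-2,3).
For λ=2: eigenvector (-4,-3,7).
General solution: K_1e^(3t)(1,1,-1) + K_2e^(-2t)(-2,-2,3) + K_3e^(2t)(-4,-3,7).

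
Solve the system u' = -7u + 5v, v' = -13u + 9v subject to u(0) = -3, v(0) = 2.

u(t) = 34e^(t)sin(t) - 3e^(t)cos(t), v(t) = 55e^(t)sin(t) + 2e^(t)cos(t)

Coefficient matrix A = [[-7, 5], [-13, 9]].
Characteristic polynomial det(A - λI) = λ^2 - 2λ + 2 = 0.
Eigenvalues λ = 1 ± i (complex conjugate pair).
For λ=1+i: an eigenvector is (-1,-2) - i(-2,-3) = (-1 + 2i, -2 + 3i).
A real fundamental pair from Re and Im of e^((1+i)t)v: X_1 = e^(t)(cos(t)·(-1,-2) + sin(t)·(-2,-3)), X_2 = e^(t)(sin(t)·(-1,-2) - cos(t)·(-2,-3)).
General solution: c_1X_1 + c_2X_2.
Applying u(0)=-3, v(0)=2 gives c_1=-13, c_2=-8.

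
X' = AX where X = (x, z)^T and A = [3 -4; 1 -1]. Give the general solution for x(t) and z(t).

x(t) = 2c_1e^(t) + 2c_2te^(t) + c_2e^(t), z(t) = c_1e^(t) + c_2te^(t)

Coefficient matrix A = [[3, -4], [1, -1]].
Characteristic polynomial det(A - λI) = λ^2 - 2λ + 1 = 0.
Single eigenvalue λ = 1 with algebraic multiplicity 2.
Eigenvector v = (2,1); generalized eigenvector w with (A-λI)w=v is (1,0).
General solution: e^(t)[c_1·v + c_2·(t·v + w)].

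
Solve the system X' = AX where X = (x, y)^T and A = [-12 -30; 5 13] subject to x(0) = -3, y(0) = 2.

Coefficient matrix A = [[-12, -30], [5, 13]].
Characteristic polynomial det(A - λI) = λ^2 - λ - 6 = 0.
Eigenvalues λ = -2, 3.
For λ=-2: (A-λI) row 1 is [-10, -30], so an eigenvector is (3, -1).
For λ=3: (A-λI) row 1 is [-15, -30], so an eigenvector is (2, -1).
General solution: c_1e^(-2t)(3,-1) + c_2e^(3t)(2,-1).
Applying x(0)=-3, y(0)=2 gives c_1=1, c_2=-3.

x(t) = -6e^(3t) + 3e^(-2t), y(t) = 3e^(3t) - e^(-2t)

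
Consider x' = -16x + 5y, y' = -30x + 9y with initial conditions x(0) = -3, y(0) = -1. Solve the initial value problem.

Coefficient matrix A = [[-16, 5], [-30, 9]].
Characteristic polynomial det(A - λI) = λ^2 + 7λ + 6 = 0.
Eigenvalues λ = -1, -6.
For λ=-1: (A-λI) row 1 is [-15, 5], so an eigenvector is (-1, -3).
For λ=-6: (A-λI) row 1 is [-10, 5], so an eigenvector is (-1, -2).
General solution: C_1e^(-t)(-1,-3) + C_2e^(-6t)(-1,-2).
Applying x(0)=-3, y(0)=-1 gives C_1=-5, C_2=8.

x(t) = 5e^(-t) - 8e^(-6t), y(t) = 15e^(-t) - 16e^(-6t)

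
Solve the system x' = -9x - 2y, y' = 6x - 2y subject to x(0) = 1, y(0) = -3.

x(t) = 3e^(-5t) - 2e^(-6t), y(t) = -6e^(-5t) + 3e^(-6t)

Coefficient matrix A = [[-9, -2], [6, -2]].
Characteristic polynomial det(A - λI) = λ^2 + 11λ + 30 = 0.
Eigenvalues λ = -6, -5.
For λ=-6: (A-λI) row 1 is [-3, -2], so an eigenvector is (2, -3).
For λ=-5: (A-λI) row 1 is [-4, -2], so an eigenvector is (1, -2).
General solution: c_1e^(-6t)(2,-3) + c_2e^(-5t)(1,-2).
Applying x(0)=1, y(0)=-3 gives c_1=-1, c_2=3.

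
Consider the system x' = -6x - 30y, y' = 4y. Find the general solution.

Coefficient matrix A = [[-6, -30], [0, 4]].
Characteristic polynomial det(A - λI) = λ^2 + 2λ - 24 = 0.
Eigenvalues λ = 4, -6.
For λ=4: (A-λI) row 1 is [-10, -30], so an eigenvector is (3, -1).
For λ=-6: (A-λI) row 1 is [0, -30], so an eigenvector is (-1, 0).
General solution: c_1e^(4t)(3,-1) + c_2e^(-6t)(-1,0).

x(t) = 3c_1e^(4t) - c_2e^(-6t), y(t) = -c_1e^(4t)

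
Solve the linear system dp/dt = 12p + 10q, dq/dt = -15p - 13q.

p(t) = K_1e^(2t) + 2K_2e^(-3t), q(t) = -K_1e^(2t) - 3K_2e^(-3t)

Coefficient matrix A = [[12, 10], [-15, -13]].
Characteristic polynomial det(A - λI) = λ^2 + λ - 6 = 0.
Eigenvalues λ = 2, -3.
For λ=2: (A-λI) row 1 is [10, 10], so an eigenvector is (1, -1).
For λ=-3: (A-λI) row 1 is [15, 10], so an eigenvector is (2, -3).
General solution: K_1e^(2t)(1,-1) + K_2e^(-3t)(2,-3).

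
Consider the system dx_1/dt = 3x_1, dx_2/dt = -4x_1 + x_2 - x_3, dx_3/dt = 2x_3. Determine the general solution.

Coefficient matrix A = [[3, 0, 0], [-4, 1, -1], [0, 0, 2]].
det(A - λI) = 0 gives eigenvalues λ = 3, 2, 1.
For λ=3: eigenvector (1,-2,0).
For λ=2: eigenvector (0,-1,1).
For λ=1: eigenvector (0,1,0).
General solution: C_1e^(3t)(1,-2,0) + C_2e^(2t)(0,-1,1) + C_3e^(t)(0,1,0).

x_1(t) = C_1e^(3t), x_2(t) = -2C_1e^(3t) - C_2e^(2t) + C_3e^(t), x_3(t) = C_2e^(2t)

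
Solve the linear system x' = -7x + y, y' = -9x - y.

Coefficient matrix A = [[-7, 1], [-9, -1]].
Characteristic polynomial det(A - λI) = λ^2 + 8λ + 16 = 0.
Single eigenvalue λ = -4 with algebraic multiplicity 2.
Eigenvector v = (1,3); generalized eigenvector w with (A-λI)w=v is (0,1).
General solution: e^(-4t)[C_1·v + C_2·(t·v + w)].

x(t) = C_1e^(-4t) + C_2te^(-4t), y(t) = 3C_1e^(-4t) + 3C_2te^(-4t) + C_2e^(-4t)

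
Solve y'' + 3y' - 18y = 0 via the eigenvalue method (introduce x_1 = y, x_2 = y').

y(t) = C_1e^(3t) + C_2e^(-6t)

Let x_1 = y, x_2 = y'. Then x_1' = x_2 and x_2' = 18x_1 - 3x_2.
A = [[0,1],[18,-3]]; det(A-λI) = λ^2 + 3λ - 18.
Eigenvalues λ = 3, -6 with eigenvectors (1,3), (1,-6).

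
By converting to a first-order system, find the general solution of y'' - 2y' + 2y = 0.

y(t) = K_1e^(t)cos(t) + K_2e^(t)sin(t)

Let x_1 = y, x_2 = y'. Then x_1' = x_2 and x_2' = -2x_1 + 2x_2.
A = [[0,1],[-2,2]]; det(A-λI) = λ^2 - 2λ + 2.
Eigenvalues λ = 1 ± i.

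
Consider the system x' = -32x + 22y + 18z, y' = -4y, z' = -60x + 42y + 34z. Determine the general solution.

Coefficient matrix A = [[-32, 22, 18], [0, -4, 0], [-60, 42, 34]].
det(A - λI) = 0 gives eigenvalues λ = -2, -4, 4.
For λ=-2: eigenvector (3,0,5).
For λ=-4: eigenvector (-5,1,-9).
For λ=4: eigenvector (1,0,2).
General solution: K_1e^(-2t)(3,0,5) + K_2e^(-4t)(-5,1,-9) + K_3e^(4t)(1,0,2).

x(t) = 3K_1e^(-2t) - 5K_2e^(-4t) + K_3e^(4t), y(t) = K_2e^(-4t), z(t) = 5K_1e^(-2t) - 9K_2e^(-4t) + 2K_3e^(4t)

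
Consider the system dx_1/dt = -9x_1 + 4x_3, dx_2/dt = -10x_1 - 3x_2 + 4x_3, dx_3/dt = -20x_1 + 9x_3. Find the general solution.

x_1(t) = K_1e^(-t) + 2K_3e^(t), x_2(t) = -K_1e^(-t) + K_2e^(-3t), x_3(t) = 2K_1e^(-t) + 5K_3e^(t)

Coefficient matrix A = [[-9, 0, 4], [-10, -3, 4], [-20, 0, 9]].
det(A - λI) = 0 gives eigenvalues λ = -1, -3, 1.
For λ=-1: eigenvector (1,-1,2).
For λ=-3: eigenvector (0,1,0).
For λ=1: eigenvector (2,0,5).
General solution: K_1e^(-t)(1,-1,2) + K_2e^(-3t)(0,1,0) + K_3e^(t)(2,0,5).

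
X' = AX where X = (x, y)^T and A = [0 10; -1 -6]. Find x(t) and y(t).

Coefficient matrix A = [[0, 10], [-1, -6]].
Characteristic polynomial det(A - λI) = λ^2 + 6λ + 10 = 0.
Eigenvalues λ = -3 ± i (complex conjugate pair).
For λ=-3+i: an eigenvector is (-1,0) - i(-3,1) = (-1 + 3i, 0 - i).
A real fundamental pair from Re and Im of e^((-3+i)t)v: X_1 = e^(-3t)(cos(t)·(-1,0) + sin(t)·(-3,1)), X_2 = e^(-3t)(sin(t)·(-1,0) - cos(t)·(-3,1)).
General solution: c_1X_1 + c_2X_2.

x(t) = -3c_1e^(-3t)sin(t) - c_1e^(-3t)cos(t) - c_2e^(-3t)sin(t) + 3c_2e^(-3t)cos(t), y(t) = c_1e^(-3t)sin(t) - c_2e^(-3t)cos(t)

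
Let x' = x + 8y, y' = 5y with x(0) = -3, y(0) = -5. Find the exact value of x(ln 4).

A = [[1,8],[0,5]]; eigenvalues λ = 1, 5.
Eigenvectors: (1,0) for λ=1, (-2,-1) for λ=5.
From the initial condition, c_1 = 7, c_2 = 5.
x(ln 4) = (7)(4^1)(1) + (5)(4^5)(-2) = -10212.

-10212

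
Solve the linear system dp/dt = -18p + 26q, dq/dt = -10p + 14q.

p(t) = 3K_1e^(-2t)sin(2t) - 2K_1e^(-2t)cos(2t) - 2K_2e^(-2t)sin(2t) - 3K_2e^(-2t)cos(2t), q(t) = 2K_1e^(-2t)sin(2t) - K_1e^(-2t)cos(2t) - K_2e^(-2t)sin(2t) - 2K_2e^(-2t)cos(2t)

Coefficient matrix A = [[-18, 26], [-10, 14]].
Characteristic polynomial det(A - λI) = λ^2 + 4λ + 8 = 0.
Eigenvalues λ = -2 ± 2i (complex conjugate pair).
For λ=-2+2i: an eigenvector is (-2,-1) - i(3,2) = (-2 - 3i, -1 - 2i).
A real fundamental pair from Re and Im of e^((-2+2i)t)v: X_1 = e^(-2t)(cos(2t)·(-2,-1) + sin(2t)·(3,2)), X_2 = e^(-2t)(sin(2t)·(-2,-1) - cos(2t)·(3,2)).
General solution: K_1X_1 + K_2X_2.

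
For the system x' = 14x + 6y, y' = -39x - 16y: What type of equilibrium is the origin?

A = [[14,6],[-39,-16]]; det(A-λI) = λ^2 + 2λ + 10.
λ = -1 ± 3i: negative real part.

stable spiral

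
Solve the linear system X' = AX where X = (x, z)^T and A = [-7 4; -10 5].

x(t) = -K_1e^(-t)sin(2t) - K_1e^(-t)cos(2t) - K_2e^(-t)sin(2t) + K_2e^(-t)cos(2t), z(t) = -K_1e^(-t)sin(2t) - 2K_1e^(-t)cos(2t) - 2K_2e^(-t)sin(2t) + K_2e^(-t)cos(2t)

Coefficient matrix A = [[-7, 4], [-10, 5]].
Characteristic polynomial det(A - λI) = λ^2 + 2λ + 5 = 0.
Eigenvalues λ = -1 ± 2i (complex conjugate pair).
For λ=-1+2i: an eigenvector is (-1,-2) - i(-1,-1) = (-1 + i, -2 + i).
A real fundamental pair from Re and Im of e^((-1+2i)t)v: X_1 = e^(-t)(cos(2t)·(-1,-2) + sin(2t)·(-1,-1)), X_2 = e^(-t)(sin(2t)·(-1,-2) - cos(2t)·(-1,-1)).
General solution: K_1X_1 + K_2X_2.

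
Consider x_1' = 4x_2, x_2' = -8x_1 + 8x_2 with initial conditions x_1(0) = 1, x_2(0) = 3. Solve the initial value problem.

Coefficient matrix A = [[0, 4], [-8, 8]].
Characteristic polynomial det(A - λI) = λ^2 - 8λ + 32 = 0.
Eigenvalues λ = 4 ± 4i (complex conjugate pair).
For λ=4+4i: an eigenvector is (1,1) - i(0,-1) = (1, 1 + i).
A real fundamental pair from Re and Im of e^((4+4i)t)v: X_1 = e^(4t)(cos(4t)·(1,1) + sin(4t)·(0,-1)), X_2 = e^(4t)(sin(4t)·(1,1) - cos(4t)·(0,-1)).
General solution: c_1X_1 + c_2X_2.
Applying x_1(0)=1, x_2(0)=3 gives c_1=1, c_2=2.

x_1(t) = 2e^(4t)sin(4t) + e^(4t)cos(4t), x_2(t) = e^(4t)sin(4t) + 3e^(4t)cos(4t)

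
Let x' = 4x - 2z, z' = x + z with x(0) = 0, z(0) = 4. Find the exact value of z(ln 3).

-36

A = [[4,-2],[1,1]]; eigenvalues λ = 3, 2.
Eigenvectors: (-2,-1) for λ=3, (-1,-1) for λ=2.
From the initial condition, c_1 = 4, c_2 = -8.
z(ln 3) = (4)(3^3)(-1) + (-8)(3^2)(-1) = -36.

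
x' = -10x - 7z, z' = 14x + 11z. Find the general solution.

x(t) = -C_1e^(4t) - C_2e^(-3t), z(t) = 2C_1e^(4t) + C_2e^(-3t)

Coefficient matrix A = [[-10, -7], [14, 11]].
Characteristic polynomial det(A - λI) = λ^2 - λ - 12 = 0.
Eigenvalues λ = 4, -3.
For λ=4: (A-λI) row 1 is [-14, -7], so an eigenvector is (-1, 2).
For λ=-3: (A-λI) row 1 is [-7, -7], so an eigenvector is (-1, 1).
General solution: C_1e^(4t)(-1,2) + C_2e^(-3t)(-1,1).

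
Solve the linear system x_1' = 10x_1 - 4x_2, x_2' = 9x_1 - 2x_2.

x_1(t) = 2C_1e^(4t) + 2C_2te^(4t) - C_2e^(4t), x_2(t) = 3C_1e^(4t) + 3C_2te^(4t) - 2C_2e^(4t)

Coefficient matrix A = [[10, -4], [9, -2]].
Characteristic polynomial det(A - λI) = λ^2 - 8λ + 16 = 0.
Single eigenvalue λ = 4 with algebraic multiplicity 2.
Eigenvector v = (2,3); generalized eigenvector w with (A-λI)w=v is (-1,-2).
General solution: e^(4t)[C_1·v + C_2·(t·v + w)].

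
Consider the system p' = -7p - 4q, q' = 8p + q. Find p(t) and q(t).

Coefficient matrix A = [[-7, -4], [8, 1]].
Characteristic polynomial det(A - λI) = λ^2 + 6λ + 25 = 0.
Eigenvalues λ = -3 ± 4i (complex conjugate pair).
For λ=-3+4i: an eigenvector is (-1,1) - i(0,-1) = (-1, 1 + i).
A real fundamental pair from Re and Im of e^((-3+4i)t)v: X_1 = e^(-3t)(cos(4t)·(-1,1) + sin(4t)·(0,-1)), X_2 = e^(-3t)(sin(4t)·(-1,1) - cos(4t)·(0,-1)).
General solution: K_1X_1 + K_2X_2.

p(t) = -K_1e^(-3t)cos(4t) - K_2e^(-3t)sin(4t), q(t) = -K_1e^(-3t)sin(4t) + K_1e^(-3t)cos(4t) + K_2e^(-3t)sin(4t) + K_2e^(-3t)cos(4t)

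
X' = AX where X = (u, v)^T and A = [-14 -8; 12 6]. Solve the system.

u(t) = -c_1e^(-6t) - 2c_2e^(-2t), v(t) = c_1e^(-6t) + 3c_2e^(-2t)

Coefficient matrix A = [[-14, -8], [12, 6]].
Characteristic polynomial det(A - λI) = λ^2 + 8λ + 12 = 0.
Eigenvalues λ = -6, -2.
For λ=-6: (A-λI) row 1 is [-8, -8], so an eigenvector is (-1, 1).
For λ=-2: (A-λI) row 1 is [-12, -8], so an eigenvector is (-2, 3).
General solution: c_1e^(-6t)(-1,1) + c_2e^(-2t)(-2,3).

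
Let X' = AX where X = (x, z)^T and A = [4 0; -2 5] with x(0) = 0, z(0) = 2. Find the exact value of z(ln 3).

486

A = [[4,0],[-2,5]]; eigenvalues λ = 5, 4.
Eigenvectors: (0,-1) for λ=5, (1,2) for λ=4.
From the initial condition, c_1 = -2, c_2 = 0.
z(ln 3) = (-2)(3^5)(-1) + (0)(3^4)(2) = 486.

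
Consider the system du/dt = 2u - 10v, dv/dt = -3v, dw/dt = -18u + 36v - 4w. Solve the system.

u(t) = c_1e^(2t) + 2c_2e^(-3t), v(t) = c_2e^(-3t), w(t) = -3c_1e^(2t) + c_3e^(-4t)

Coefficient matrix A = [[2, -10, 0], [0, -3, 0], [-18, 36, -4]].
det(A - λI) = 0 gives eigenvalues λ = 2, -3, -4.
For λ=2: eigenvector (1,0,-3).
For λ=-3: eigenvector (2,1,0).
For λ=-4: eigenvector (0,0,1).
General solution: c_1e^(2t)(1,0,-3) + c_2e^(-3t)(2,1,0) + c_3e^(-4t)(0,0,1).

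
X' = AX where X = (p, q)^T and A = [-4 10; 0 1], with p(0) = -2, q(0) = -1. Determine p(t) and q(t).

Coefficient matrix A = [[-4, 10], [0, 1]].
Characteristic polynomial det(A - λI) = λ^2 + 3λ - 4 = 0.
Eigenvalues λ = 1, -4.
For λ=1: (A-λI) row 1 is [-5, 10], so an eigenvector is (-2, -1).
For λ=-4: (A-λI) row 1 is [0, 10], so an eigenvector is (1, 0).
General solution: K_1e^(t)(-2,-1) + K_2e^(-4t)(1,0).
Applying p(0)=-2, q(0)=-1 gives K_1=1, K_2=0.

p(t) = -2e^(t), q(t) = -e^(t)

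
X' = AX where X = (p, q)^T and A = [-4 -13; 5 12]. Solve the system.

Coefficient matrix A = [[-4, -13], [5, 12]].
Characteristic polynomial det(A - λI) = λ^2 - 8λ + 17 = 0.
Eigenvalues λ = 4 ± i (complex conjugate pair).
For λ=4+i: an eigenvector is (-3,2) - i(-2,1) = (-3 + 2i, 2 - i).
A real fundamental pair from Re and Im of e^((4+i)t)v: X_1 = e^(4t)(cos(t)·(-3,2) + sin(t)·(-2,1)), X_2 = e^(4t)(sin(t)·(-3,2) - cos(t)·(-2,1)).
General solution: C_1X_1 + C_2X_2.

p(t) = -2C_1e^(4t)sin(t) - 3C_1e^(4t)cos(t) - 3C_2e^(4t)sin(t) + 2C_2e^(4t)cos(t), q(t) = C_1e^(4t)sin(t) + 2C_1e^(4t)cos(t) + 2C_2e^(4t)sin(t) - C_2e^(4t)cos(t)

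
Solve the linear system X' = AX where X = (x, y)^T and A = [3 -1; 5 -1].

Coefficient matrix A = [[3, -1], [5, -1]].
Characteristic polynomial det(A - λI) = λ^2 - 2λ + 2 = 0.
Eigenvalues λ = 1 ± i (complex conjugate pair).
For λ=1+i: an eigenvector is (0,1) - i(-1,-2) = (0 + i, 1 + 2i).
A real fundamental pair from Re and Im of e^((1+i)t)v: X_1 = e^(t)(cos(t)·(0,1) + sin(t)·(-1,-2)), X_2 = e^(t)(sin(t)·(0,1) - cos(t)·(-1,-2)).
General solution: C_1X_1 + C_2X_2.

x(t) = -C_1e^(t)sin(t) + C_2e^(t)cos(t), y(t) = -2C_1e^(t)sin(t) + C_1e^(t)cos(t) + C_2e^(t)sin(t) + 2C_2e^(t)cos(t)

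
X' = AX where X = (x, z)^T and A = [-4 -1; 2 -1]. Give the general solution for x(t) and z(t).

Coefficient matrix A = [[-4, -1], [2, -1]].
Characteristic polynomial det(A - λI) = λ^2 + 5λ + 6 = 0.
Eigenvalues λ = -3, -2.
For λ=-3: (A-λI) row 1 is [-1, -1], so an eigenvector is (1, -1).
For λ=-2: (A-λI) row 1 is [-2, -1], so an eigenvector is (-1, 2).
General solution: C_1e^(-3t)(1,-1) + C_2e^(-2t)(-1,2).

x(t) = C_1e^(-3t) - C_2e^(-2t), z(t) = -C_1e^(-3t) + 2C_2e^(-2t)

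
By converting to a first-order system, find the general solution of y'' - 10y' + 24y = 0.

y(t) = c_1e^(6t) + c_2e^(4t)

Let x_1 = y, x_2 = y'. Then x_1' = x_2 and x_2' = -24x_1 + 10x_2.
A = [[0,1],[-24,10]]; det(A-λI) = λ^2 - 10λ + 24.
Eigenvalues λ = 6, 4 with eigenvectors (1,6), (1,4).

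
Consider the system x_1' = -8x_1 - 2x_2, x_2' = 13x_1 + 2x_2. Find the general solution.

x_1(t) = -K_1e^(-3t)sin(t) - K_1e^(-3t)cos(t) - K_2e^(-3t)sin(t) + K_2e^(-3t)cos(t), x_2(t) = 2K_1e^(-3t)sin(t) + 3K_1e^(-3t)cos(t) + 3K_2e^(-3t)sin(t) - 2K_2e^(-3t)cos(t)

Coefficient matrix A = [[-8, -2], [13, 2]].
Characteristic polynomial det(A - λI) = λ^2 + 6λ + 10 = 0.
Eigenvalues λ = -3 ± i (complex conjugate pair).
For λ=-3+i: an eigenvector is (-1,3) - i(-1,2) = (-1 + i, 3 - 2i).
A real fundamental pair from Re and Im of e^((-3+i)t)v: X_1 = e^(-3t)(cos(t)·(-1,3) + sin(t)·(-1,2)), X_2 = e^(-3t)(sin(t)·(-1,3) - cos(t)·(-1,2)).
General solution: K_1X_1 + K_2X_2.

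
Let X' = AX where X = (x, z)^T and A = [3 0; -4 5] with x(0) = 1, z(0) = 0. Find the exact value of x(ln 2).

A = [[3,0],[-4,5]]; eigenvalues λ = 5, 3.
Eigenvectors: (0,-1) for λ=5, (1,2) for λ=3.
From the initial condition, c_1 = 2, c_2 = 1.
x(ln 2) = (2)(2^5)(0) + (1)(2^3)(1) = 8.

8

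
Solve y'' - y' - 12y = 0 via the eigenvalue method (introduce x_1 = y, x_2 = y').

y(t) = c_1e^(-3t) + c_2e^(4t)

Let x_1 = y, x_2 = y'. Then x_1' = x_2 and x_2' = 12x_1 + x_2.
A = [[0,1],[12,1]]; det(A-λI) = λ^2 - λ - 12.
Eigenvalues λ = -3, 4 with eigenvectors (1,-3), (1,4).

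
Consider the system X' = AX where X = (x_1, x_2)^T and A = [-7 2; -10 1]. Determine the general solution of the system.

Coefficient matrix A = [[-7, 2], [-10, 1]].
Characteristic polynomial det(A - λI) = λ^2 + 6λ + 13 = 0.
Eigenvalues λ = -3 ± 2i (complex conjugate pair).
For λ=-3+2i: an eigenvector is (1,2) - i(0,-1) = (1, 2 + i).
A real fundamental pair from Re and Im of e^((-3+2i)t)v: X_1 = e^(-3t)(cos(2t)·(1,2) + sin(2t)·(0,-1)), X_2 = e^(-3t)(sin(2t)·(1,2) - cos(2t)·(0,-1)).
General solution: K_1X_1 + K_2X_2.

x_1(t) = K_1e^(-3t)cos(2t) + K_2e^(-3t)sin(2t), x_2(t) = -K_1e^(-3t)sin(2t) + 2K_1e^(-3t)cos(2t) + 2K_2e^(-3t)sin(2t) + K_2e^(-3t)cos(2t)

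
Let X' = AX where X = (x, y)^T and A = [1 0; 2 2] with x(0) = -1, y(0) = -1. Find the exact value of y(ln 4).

A = [[1,0],[2,2]]; eigenvalues λ = 2, 1.
Eigenvectors: (0,-1) for λ=2, (-1,2) for λ=1.
From the initial condition, c_1 = 3, c_2 = 1.
y(ln 4) = (3)(4^2)(-1) + (1)(4^1)(2) = -40.

-40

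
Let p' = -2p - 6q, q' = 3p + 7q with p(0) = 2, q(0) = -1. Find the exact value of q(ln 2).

-2

A = [[-2,-6],[3,7]]; eigenvalues λ = 1, 4.
Eigenvectors: (2,-1) for λ=1, (-1,1) for λ=4.
From the initial condition, c_1 = 1, c_2 = 0.
q(ln 2) = (1)(2^1)(-1) + (0)(2^4)(1) = -2.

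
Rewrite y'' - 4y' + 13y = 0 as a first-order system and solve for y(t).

Let x_1 = y, x_2 = y'. Then x_1' = x_2 and x_2' = -13x_1 + 4x_2.
A = [[0,1],[-13,4]]; det(A-λI) = λ^2 - 4λ + 13.
Eigenvalues λ = 2 ± 3i.

y(t) = C_1e^(2t)cos(3t) + C_2e^(2t)sin(3t)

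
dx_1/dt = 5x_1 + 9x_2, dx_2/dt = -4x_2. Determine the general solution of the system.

x_1(t) = c_1e^(5t) - c_2e^(-4t), x_2(t) = c_2e^(-4t)

Coefficient matrix A = [[5, 9], [0, -4]].
Characteristic polynomial det(A - λI) = λ^2 - λ - 20 = 0.
Eigenvalues λ = 5, -4.
For λ=5: (A-λI) row 1 is [0, 9], so an eigenvector is (1, 0).
For λ=-4: (A-λI) row 1 is [9, 9], so an eigenvector is (-1, 1).
General solution: c_1e^(5t)(1,0) + c_2e^(-4t)(-1,1).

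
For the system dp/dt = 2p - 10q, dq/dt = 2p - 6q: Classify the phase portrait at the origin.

A = [[2,-10],[2,-6]]; det(A-λI) = λ^2 + 4λ + 8.
λ = -2 ± 2i: negative real part.

stable spiral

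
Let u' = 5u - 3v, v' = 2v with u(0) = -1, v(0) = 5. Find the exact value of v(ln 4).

A = [[5,-3],[0,2]]; eigenvalues λ = 5, 2.
Eigenvectors: (-1,0) for λ=5, (1,1) for λ=2.
From the initial condition, c_1 = 6, c_2 = 5.
v(ln 4) = (6)(4^5)(0) + (5)(4^2)(1) = 80.

80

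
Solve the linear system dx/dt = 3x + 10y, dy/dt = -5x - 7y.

Coefficient matrix A = [[3, 10], [-5, -7]].
Characteristic polynomial det(A - λI) = λ^2 + 4λ + 29 = 0.
Eigenvalues λ = -2 ± 5i (complex conjugate pair).
For λ=-2+5i: an eigenvector is (-1,1) - i(1,0) = (-1 - i, 1).
A real fundamental pair from Re and Im of e^((-2+5i)t)v: X_1 = e^(-2t)(cos(5t)·(-1,1) + sin(5t)·(1,0)), X_2 = e^(-2t)(sin(5t)·(-1,1) - cos(5t)·(1,0)).
General solution: c_1X_1 + c_2X_2.

x(t) = c_1e^(-2t)sin(5t) - c_1e^(-2t)cos(5t) - c_2e^(-2t)sin(5t) - c_2e^(-2t)cos(5t), y(t) = c_1e^(-2t)cos(5t) + c_2e^(-2t)sin(5t)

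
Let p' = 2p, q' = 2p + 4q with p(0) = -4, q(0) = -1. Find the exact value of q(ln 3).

A = [[2,0],[2,4]]; eigenvalues λ = 2, 4.
Eigenvectors: (1,-1) for λ=2, (0,1) for λ=4.
From the initial condition, c_1 = -4, c_2 = -5.
q(ln 3) = (-4)(3^2)(-1) + (-5)(3^4)(1) = -369.

-369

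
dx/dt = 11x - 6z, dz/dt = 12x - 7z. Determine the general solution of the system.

Coefficient matrix A = [[11, -6], [12, -7]].
Characteristic polynomial det(A - λI) = λ^2 - 4λ - 5 = 0.
Eigenvalues λ = 5, -1.
For λ=5: (A-λI) row 1 is [6, -6], so an eigenvector is (-1, -1).
For λ=-1: (A-λI) row 1 is [12, -6], so an eigenvector is (1, 2).
General solution: K_1e^(5t)(-1,-1) + K_2e^(-t)(1,2).

x(t) = -K_1e^(5t) + K_2e^(-t), z(t) = -K_1e^(5t) + 2K_2e^(-t)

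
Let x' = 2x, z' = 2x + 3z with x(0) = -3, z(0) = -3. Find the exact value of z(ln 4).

A = [[2,0],[2,3]]; eigenvalues λ = 3, 2.
Eigenvectors: (0,1) for λ=3, (1,-2) for λ=2.
From the initial condition, c_1 = -9, c_2 = -3.
z(ln 4) = (-9)(4^3)(1) + (-3)(4^2)(-2) = -480.

-480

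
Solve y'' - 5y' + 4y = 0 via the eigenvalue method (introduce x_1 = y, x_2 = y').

Let x_1 = y, x_2 = y'. Then x_1' = x_2 and x_2' = -4x_1 + 5x_2.
A = [[0,1],[-4,5]]; det(A-λI) = λ^2 - 5λ + 4.
Eigenvalues λ = 4, 1 with eigenvectors (1,4), (1,1).

y(t) = C_1e^(4t) + C_2e^(t)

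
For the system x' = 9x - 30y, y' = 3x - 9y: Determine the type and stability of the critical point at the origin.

A = [[9,-30],[3,-9]]; det(A-λI) = λ^2 + 9.
λ = 0 ± 3i: zero real part.

center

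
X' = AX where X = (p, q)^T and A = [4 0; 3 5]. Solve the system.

p(t) = K_2e^(4t), q(t) = K_1e^(5t) - 3K_2e^(4t)

Coefficient matrix A = [[4, 0], [3, 5]].
Characteristic polynomial det(A - λI) = λ^2 - 9λ + 20 = 0.
Eigenvalues λ = 5, 4.
For λ=5: (A-λI) row 1 is [-1, 0], so an eigenvector is (0, 1).
For λ=4: (A-λI) row 2 is [3, 1], so an eigenvector is (1, -3).
General solution: K_1e^(5t)(0,1) + K_2e^(4t)(1,-3).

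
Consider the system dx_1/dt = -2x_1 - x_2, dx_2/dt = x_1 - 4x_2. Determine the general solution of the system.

x_1(t) = c_1e^(-3t) + c_2te^(-3t) - c_2e^(-3t), x_2(t) = c_1e^(-3t) + c_2te^(-3t) - 2c_2e^(-3t)

Coefficient matrix A = [[-2, -1], [1, -4]].
Characteristic polynomial det(A - λI) = λ^2 + 6λ + 9 = 0.
Single eigenvalue λ = -3 with algebraic multiplicity 2.
Eigenvector v = (1,1); generalized eigenvector w with (A-λI)w=v is (-1,-2).
General solution: e^(-3t)[c_1·v + c_2·(t·v + w)].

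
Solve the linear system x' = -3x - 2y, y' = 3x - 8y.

Coefficient matrix A = [[-3, -2], [3, -8]].
Characteristic polynomial det(A - λI) = λ^2 + 11λ + 30 = 0.
Eigenvalues λ = -5, -6.
For λ=-5: (A-λI) row 1 is [2, -2], so an eigenvector is (-1, -1).
For λ=-6: (A-λI) row 1 is [3, -2], so an eigenvector is (2, 3).
General solution: c_1e^(-5t)(-1,-1) + c_2e^(-6t)(2,3).

x(t) = -c_1e^(-5t) + 2c_2e^(-6t), y(t) = -c_1e^(-5t) + 3c_2e^(-6t)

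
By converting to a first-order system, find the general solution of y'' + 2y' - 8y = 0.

y(t) = c_1e^(2t) + c_2e^(-4t)

Let x_1 = y, x_2 = y'. Then x_1' = x_2 and x_2' = 8x_1 - 2x_2.
A = [[0,1],[8,-2]]; det(A-λI) = λ^2 + 2λ - 8.
Eigenvalues λ = 2, -4 with eigenvectors (1,2), (1,-4).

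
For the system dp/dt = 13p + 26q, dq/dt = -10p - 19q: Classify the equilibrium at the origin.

A = [[13,26],[-10,-19]]; det(A-λI) = λ^2 + 6λ + 13.
λ = -3 ± 2i: negative real part.

stable spiral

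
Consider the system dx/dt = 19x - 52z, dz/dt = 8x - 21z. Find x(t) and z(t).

Coefficient matrix A = [[19, -52], [8, -21]].
Characteristic polynomial det(A - λI) = λ^2 + 2λ + 17 = 0.
Eigenvalues λ = -1 ± 4i (complex conjugate pair).
For λ=-1+4i: an eigenvector is (2,1) - i(-3,-1) = (2 + 3i, 1 + i).
A real fundamental pair from Re and Im of e^((-1+4i)t)v: X_1 = e^(-t)(cos(4t)·(2,1) + sin(4t)·(-3,-1)), X_2 = e^(-t)(sin(4t)·(2,1) - cos(4t)·(-3,-1)).
General solution: C_1X_1 + C_2X_2.

x(t) = -3C_1e^(-t)sin(4t) + 2C_1e^(-t)cos(4t) + 2C_2e^(-t)sin(4t) + 3C_2e^(-t)cos(4t), z(t) = -C_1e^(-t)sin(4t) + C_1e^(-t)cos(4t) + C_2e^(-t)sin(4t) + C_2e^(-t)cos(4t)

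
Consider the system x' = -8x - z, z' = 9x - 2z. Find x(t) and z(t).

Coefficient matrix A = [[-8, -1], [9, -2]].
Characteristic polynomial det(A - λI) = λ^2 + 10λ + 25 = 0.
Single eigenvalue λ = -5 with algebraic multiplicity 2.
Eigenvector v = (1,-3); generalized eigenvector w with (A-λI)w=v is (-1,2).
General solution: e^(-5t)[K_1·v + K_2·(t·v + w)].

x(t) = K_1e^(-5t) + K_2te^(-5t) - K_2e^(-5t), z(t) = -3K_1e^(-5t) - 3K_2te^(-5t) + 2K_2e^(-5t)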